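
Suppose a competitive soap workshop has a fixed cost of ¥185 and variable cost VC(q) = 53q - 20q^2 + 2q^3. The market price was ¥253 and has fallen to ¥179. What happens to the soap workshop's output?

Output falls from 10 to 9

MC = 53 - 40q + 6q^2; the shutdown threshold is min AVC = ¥3 (at q = 5).
With P = ¥253 above the shutdown price, P = MC gives q = 10.
At P = ¥179 ≥ min AVC, set P = MC: q = 9. The firm stays open but cuts output.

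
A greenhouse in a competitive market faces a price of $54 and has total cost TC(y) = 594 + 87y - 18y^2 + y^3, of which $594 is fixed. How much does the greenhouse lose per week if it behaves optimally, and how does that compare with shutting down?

Profit = -$110 at y = 11

AVC = 87 - 18y + y^2; min AVC = $6 at y = 9. Since P = $54 ≥ min AVC, the firm produces.
MC = 87 - 36y + 3y^2. Setting P = MC and taking the root on the rising branch gives y* = 11.
TR = 54·11 = 594. TC = 594 + 110 = 704. Profit = 594 − 704 = -$110.
That loss of $110 beats the $594 the firm would lose by shutting down; producing recovers $484 of fixed cost.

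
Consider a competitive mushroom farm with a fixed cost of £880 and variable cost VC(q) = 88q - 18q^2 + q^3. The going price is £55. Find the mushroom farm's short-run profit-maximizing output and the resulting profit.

AVC = 88 - 18q + q^2; min AVC = £7 at q = 9. Since P = £55 ≥ min AVC, the firm produces.
MC = 88 - 36q + 3q^2. Setting P = MC and taking the root on the rising branch gives q* = 11.
TR = 55·11 = 605. TC = 880 + 121 = 1001. Profit = 605 − 1001 = -£396.
Shutting down would mean losing the fixed cost of £880, so operating at a loss of £396 is better by £484.

Profit = -£396 at q = 11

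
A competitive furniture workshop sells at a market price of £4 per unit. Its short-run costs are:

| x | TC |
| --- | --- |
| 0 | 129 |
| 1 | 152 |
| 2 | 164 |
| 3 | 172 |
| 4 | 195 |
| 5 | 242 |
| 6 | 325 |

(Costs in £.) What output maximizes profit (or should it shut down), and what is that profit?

x = 0 (shut down); profit = -£129

Compute π = P·x − TC at each output: x=0: -129; x=1: -148; x=2: -156; x=3: -160; x=4: -179; x=5: -222; x=6: -301.
Profit is highest at x = 0. Equivalently, the lowest AVC in the table is 43/3 ≈ £14.33 at x = 3, and P = £4 falls below it — price never covers variable cost, so the firm shuts down and loses only its fixed cost.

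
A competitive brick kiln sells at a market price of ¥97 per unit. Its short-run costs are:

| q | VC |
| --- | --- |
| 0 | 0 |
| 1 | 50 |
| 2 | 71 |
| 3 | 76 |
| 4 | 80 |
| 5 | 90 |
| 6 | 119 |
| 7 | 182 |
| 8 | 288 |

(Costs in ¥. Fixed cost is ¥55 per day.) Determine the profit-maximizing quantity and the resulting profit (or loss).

Tabulate TR − TC: q=0: -55; q=1: -8; q=2: 68; q=3: 160; q=4: 253; q=5: 340; q=6: 408; q=7: 442; q=8: 433.
Profit is maximized at q = 7. AVC there is 182/7 = ¥26 ≤ P, so producing beats shutting down (which would give -¥55).

q = 7; profit = ¥442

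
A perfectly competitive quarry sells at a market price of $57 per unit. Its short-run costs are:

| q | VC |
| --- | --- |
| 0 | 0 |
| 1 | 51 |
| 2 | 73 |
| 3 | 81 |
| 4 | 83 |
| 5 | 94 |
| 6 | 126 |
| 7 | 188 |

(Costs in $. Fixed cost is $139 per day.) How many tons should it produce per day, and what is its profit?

q = 6; profit = $77

Compute π = P·q − TC at each output: q=0: -139; q=1: -133; q=2: -98; q=3: -49; q=4: 6; q=5: 52; q=6: 77; q=7: 72.
Profit is maximized at q = 6. AVC there is 126/6 = $21 ≤ P, so producing beats shutting down (which would give -$139).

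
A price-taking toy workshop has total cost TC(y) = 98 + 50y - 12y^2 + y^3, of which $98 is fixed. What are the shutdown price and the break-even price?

Shutdown price = min AVC. AVC = 50 - 12y + y^2, with vertex at y = 6 and minimum $14.
ATC = 98/y + 50 - 12y + y^2. Setting dATC/dy = −98/y^2 − 12 + 2y = 0 gives y = 7 (since 2·7^3 − 12·7^2 = 98).
min ATC = 98/7 + 50 − 12·7 + 7^2 = $29. That is the break-even price.
Between these two prices the firm operates at a loss; above $29 it earns a profit.

Shutdown price = $14; break-even price = $29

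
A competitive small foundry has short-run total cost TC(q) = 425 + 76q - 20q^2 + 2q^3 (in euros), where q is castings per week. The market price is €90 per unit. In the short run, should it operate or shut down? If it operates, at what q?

Variable cost is VC = 76q - 20q^2 + 2q^3, so AVC = VC/q = 76 - 20q + 2q^2 and MC = dTC/dq = 76 - 40q + 6q^2.
AVC hits its minimum where MC = AVC, at q = 5, giving min AVC = 76 - 20·5 + 2·5^2 = €26.
P = €90 exceeds min AVC = €26, so the firm stays open.
Solving P = MC: -14 - 40q + 6q^2 = 0 ⇒ q = -1/3 or 7. On the upward-sloping branch, q* = 7.
Check: AVC at q = 7 is €34 ≤ P, so revenue covers variable cost.
Profit = P·q − TC = 90·7 − 663 = -€33, a loss, but smaller than the €425 fixed cost the firm would lose by shutting down.

Produce at q = 7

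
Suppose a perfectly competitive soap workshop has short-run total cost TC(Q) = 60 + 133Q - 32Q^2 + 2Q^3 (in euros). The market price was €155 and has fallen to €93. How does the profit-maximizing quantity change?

MC = 133 - 64Q + 6Q^2; the shutdown threshold is min AVC = €5 (at Q = 8).
At P = €155 ≥ min AVC, set P = MC on the rising branch: Q = 11.
At P = €93 ≥ min AVC, set P = MC: Q = 10. The firm stays open but cuts output.

Output falls from 11 to 10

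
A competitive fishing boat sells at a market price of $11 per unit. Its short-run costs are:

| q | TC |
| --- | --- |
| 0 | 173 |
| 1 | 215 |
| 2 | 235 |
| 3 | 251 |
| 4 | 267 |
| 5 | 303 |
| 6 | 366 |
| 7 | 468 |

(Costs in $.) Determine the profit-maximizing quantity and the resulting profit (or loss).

q = 0 (shut down); profit = -$173

Compute π = P·q − TC at each output: q=0: -173; q=1: -204; q=2: -213; q=3: -218; q=4: -223; q=5: -248; q=6: -300; q=7: -391.
Profit is highest at q = 0. Equivalently, the lowest AVC in the table is 94/4 ≈ $23.50 at q = 4, and P = $11 falls below it — price never covers variable cost, so the firm shuts down and loses only its fixed cost.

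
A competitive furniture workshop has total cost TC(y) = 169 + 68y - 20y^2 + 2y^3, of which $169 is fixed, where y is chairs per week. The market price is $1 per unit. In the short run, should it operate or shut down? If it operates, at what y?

Variable cost is VC = 68y - 20y^2 + 2y^3, so AVC = VC/y = 68 - 20y + 2y^2 and MC = dTC/dy = 68 - 40y + 6y^2.
The AVC parabola has its vertex at y = 20/4 = 5, where AVC = 68 - 20·5 + 2·5^2 = $18.
P = $1 lies below min AVC = $18; no output level covers variable cost.
Best response: produce nothing and absorb the $169 fixed cost.

Shut down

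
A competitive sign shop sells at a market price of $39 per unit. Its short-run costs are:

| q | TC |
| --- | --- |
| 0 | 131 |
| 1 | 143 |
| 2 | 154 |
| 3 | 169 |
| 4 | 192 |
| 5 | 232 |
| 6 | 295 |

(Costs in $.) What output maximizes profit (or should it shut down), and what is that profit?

q = 4; profit = -$36

Compute π = P·q − TC at each output: q=0: -131; q=1: -104; q=2: -76; q=3: -52; q=4: -36; q=5: -37; q=6: -61.
Profit is maximized at q = 4. AVC there is 61/4 = $15.25 ≤ P, so producing beats shutting down (which would give -$131).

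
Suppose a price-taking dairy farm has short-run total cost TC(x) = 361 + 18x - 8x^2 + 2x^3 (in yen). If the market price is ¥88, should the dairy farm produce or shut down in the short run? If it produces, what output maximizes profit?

Strip out fixed cost: VC = 18x - 8x^2 + 2x^3. Then AVC = 18 - 8x + 2x^2 and MC = 18 - 16x + 6x^2.
The AVC parabola has its vertex at x = 8/4 = 2, where AVC = 18 - 8·2 + 2·2^2 = ¥10.
Because ¥88 ≥ ¥10, revenue can cover variable cost; the firm operates.
P = MC gives -70 - 16x + 6x^2 = 0, with roots -7/3 and 5. Take the larger (rising MC): x* = 5.
Check: AVC at x = 5 is ¥28 ≤ P, so revenue covers variable cost.
Profit = P·x − TC = 88·5 − 501 = -¥61, a loss, but smaller than the ¥361 fixed cost the firm would lose by shutting down.

Produce at x = 5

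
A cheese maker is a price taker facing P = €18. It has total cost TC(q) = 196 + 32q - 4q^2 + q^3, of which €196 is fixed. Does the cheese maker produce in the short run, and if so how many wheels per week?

Variable cost is VC = 32q - 4q^2 + q^3, so AVC = VC/q = 32 - 4q + q^2 and MC = dTC/dq = 32 - 8q + 3q^2.
AVC hits its minimum where MC = AVC, at q = 2, giving min AVC = 32 - 4·2 + 2^2 = €28.
Since P = €18 < min AVC = €28, price fails to cover variable cost at any output.
The firm minimizes its loss by shutting down and losing only its fixed cost of €196.

Shut down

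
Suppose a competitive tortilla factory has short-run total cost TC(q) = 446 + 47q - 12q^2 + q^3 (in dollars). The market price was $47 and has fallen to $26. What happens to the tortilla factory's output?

AVC = 47 - 12q + q^2, minimized at q = 6 where min AVC = $11. MC = 47 - 24q + 3q^2.
At P = $47 ≥ min AVC, set P = MC on the rising branch: q = 8.
At P = $26 ≥ min AVC, set P = MC: q = 7. The firm stays open but cuts output.

Output falls from 8 to 7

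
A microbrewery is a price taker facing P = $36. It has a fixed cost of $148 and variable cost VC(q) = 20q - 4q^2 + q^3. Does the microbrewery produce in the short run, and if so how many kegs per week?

Variable cost is VC = 20q - 4q^2 + q^3, so AVC = VC/q = 20 - 4q + q^2 and MC = dTC/dq = 20 - 8q + 3q^2.
AVC hits its minimum where MC = AVC, at q = 2, giving min AVC = 20 - 4·2 + 2^2 = $16.
Because $36 ≥ $16, revenue can cover variable cost; the firm operates.
Set P = MC: 36 = 20 - 8q + 3q^2 → -16 - 8q + 3q^2 = 0. The roots are q = -4/3 and q = 4; the profit-maximizing output is on the rising part of MC, so q* = 4.
Check: AVC at q = 4 is $20 ≤ P, so revenue covers variable cost.
Profit = P·q − TC = 36·4 − 228 = -$84, a loss, but smaller than the $148 fixed cost the firm would lose by shutting down.

Produce at q = 4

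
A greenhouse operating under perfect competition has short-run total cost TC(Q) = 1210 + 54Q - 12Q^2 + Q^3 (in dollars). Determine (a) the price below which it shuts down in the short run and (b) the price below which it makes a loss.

Shutdown price = $18; break-even price = $153

Shutdown price = min AVC. AVC = 54 - 12Q + Q^2, with vertex at Q = 6 and minimum $18.
ATC = 1210/Q + 54 - 12Q + Q^2. Setting dATC/dQ = −1210/Q^2 − 12 + 2Q = 0 gives Q = 11 (since 2·11^3 − 12·11^2 = 1210).
min ATC = 1210/11 + 54 − 12·11 + 11^2 = $153. That is the break-even price.
For $18 ≤ P < $153 the firm produces at a loss; below $18 it shuts down.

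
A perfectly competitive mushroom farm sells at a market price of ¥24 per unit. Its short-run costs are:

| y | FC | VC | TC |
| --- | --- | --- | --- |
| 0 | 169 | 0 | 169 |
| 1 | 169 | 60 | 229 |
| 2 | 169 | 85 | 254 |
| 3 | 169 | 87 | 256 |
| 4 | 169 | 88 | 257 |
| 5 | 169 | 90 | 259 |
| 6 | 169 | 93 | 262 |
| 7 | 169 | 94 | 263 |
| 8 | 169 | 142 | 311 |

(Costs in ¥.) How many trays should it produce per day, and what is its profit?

Tabulate TR − TC: y=0: -169; y=1: -205; y=2: -206; y=3: -184; y=4: -161; y=5: -139; y=6: -118; y=7: -95; y=8: -119.
Profit is maximized at y = 7. AVC there is 94/7 = ¥13.43 ≤ P, so producing beats shutting down (which would give -¥169).

y = 7; profit = -¥95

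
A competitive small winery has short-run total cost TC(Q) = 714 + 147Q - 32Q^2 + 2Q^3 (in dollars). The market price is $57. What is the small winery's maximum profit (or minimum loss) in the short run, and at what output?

AVC = 147 - 32Q + 2Q^2 has its minimum $19 at Q = 8; price $57 clears that bar, so the firm operates.
With MC = 147 - 64Q + 6Q^2, P = MC on the upward-sloping part at Q* = 9.
TR = 57·9 = 513. TC = 714 + 189 = 903. Profit = 513 − 903 = -$390.
That loss of $390 beats the $714 the firm would lose by shutting down; producing recovers $324 of fixed cost.

Profit = -$390 at Q = 9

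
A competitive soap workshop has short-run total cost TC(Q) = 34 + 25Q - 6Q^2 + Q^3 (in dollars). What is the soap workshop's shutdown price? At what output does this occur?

$16 per unit, at Q = 3

Short-run supply begins at min AVC. From VC = 25Q - 6Q^2 + Q^3, AVC = 25 - 6Q + Q^2.
dAVC/dQ = -6 + 2Q = 0 gives Q = 3. min AVC = 25 - 6·3 + 3^2 = 16.
So the shutdown price is $16.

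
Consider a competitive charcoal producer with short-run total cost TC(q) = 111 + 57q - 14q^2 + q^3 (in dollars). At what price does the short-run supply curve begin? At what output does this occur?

The firm shuts down when price falls below the minimum of average variable cost. AVC = VC/q = 57 - 14q + q^2.
dAVC/dq = -14 + 2q = 0 gives q = 7. min AVC = 57 - 14·7 + 7^2 = 8.
The firm shuts down for any P below $8.

$8 per unit, at q = 7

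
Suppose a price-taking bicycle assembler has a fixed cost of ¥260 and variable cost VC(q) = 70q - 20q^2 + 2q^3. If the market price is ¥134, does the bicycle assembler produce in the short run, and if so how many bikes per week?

From TC, MC = TC'(q) = 70 - 40q + 6q^2 and AVC = VC/q = 70 - 20q + 2q^2.
AVC hits its minimum where MC = AVC, at q = 5, giving min AVC = 70 - 20·5 + 2·5^2 = ¥20.
Because ¥134 ≥ ¥20, revenue can cover variable cost; the firm operates.
Solving P = MC: -64 - 40q + 6q^2 = 0 ⇒ q = -4/3 or 8. On the upward-sloping branch, q* = 8.
Check: AVC at q = 8 is ¥38 ≤ P, so revenue covers variable cost.
Profit = P·q − TC = 134·8 − 564 = ¥508.

Produce at q = 8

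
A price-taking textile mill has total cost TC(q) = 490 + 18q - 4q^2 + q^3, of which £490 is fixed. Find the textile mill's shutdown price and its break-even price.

AVC = 18 - 4q + q^2; minimized at q = 2, giving min AVC = £14. That is the shutdown price.
ATC = 490/q + 18 - 4q + q^2. Setting dATC/dq = −490/q^2 − 4 + 2q = 0 gives q = 7 (since 2·7^3 − 4·7^2 = 490).
min ATC = 490/7 + 18 − 4·7 + 7^2 = £109. That is the break-even price.
Between these two prices the firm operates at a loss; above £109 it earns a profit.

Shutdown price = £14; break-even price = £109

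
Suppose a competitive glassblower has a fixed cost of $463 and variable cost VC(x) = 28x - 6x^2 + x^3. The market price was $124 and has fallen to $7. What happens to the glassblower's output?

Output falls from 8 to 0 (the firm shuts down)

MC = 28 - 12x + 3x^2; the shutdown threshold is min AVC = $19 (at x = 3).
With P = $124 above the shutdown price, P = MC gives x = 8.
At P = $7 < min AVC = $19, price no longer covers variable cost at any output, so the firm shuts down: x = 0.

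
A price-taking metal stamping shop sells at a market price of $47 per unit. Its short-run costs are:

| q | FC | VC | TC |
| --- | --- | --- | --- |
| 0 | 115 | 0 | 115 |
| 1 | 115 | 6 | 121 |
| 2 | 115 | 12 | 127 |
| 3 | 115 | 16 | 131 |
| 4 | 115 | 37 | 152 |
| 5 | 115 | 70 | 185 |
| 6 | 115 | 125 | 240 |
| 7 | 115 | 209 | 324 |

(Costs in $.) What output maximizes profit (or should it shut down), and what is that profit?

Compute π = P·q − TC at each output: q=0: -115; q=1: -74; q=2: -33; q=3: 10; q=4: 36; q=5: 50; q=6: 42; q=7: 5.
Profit is maximized at q = 5. AVC there is 70/5 = $14 ≤ P, so producing beats shutting down (which would give -$115).

q = 5; profit = $50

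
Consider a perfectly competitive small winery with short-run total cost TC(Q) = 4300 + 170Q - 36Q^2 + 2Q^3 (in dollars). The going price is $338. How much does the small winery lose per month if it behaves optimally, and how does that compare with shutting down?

Profit = -$380 at Q = 14

AVC = 170 - 36Q + 2Q^2 has its minimum $8 at Q = 9; price $338 clears that bar, so the firm operates.
With MC = 170 - 72Q + 6Q^2, P = MC on the upward-sloping part at Q* = 14.
TR = 338·14 = 4732. TC = 4300 + 812 = 5112. Profit = 4732 − 5112 = -$380.
By producing, the firm covers all variable cost plus $3920 of fixed cost; shutting down would lose the full $4300.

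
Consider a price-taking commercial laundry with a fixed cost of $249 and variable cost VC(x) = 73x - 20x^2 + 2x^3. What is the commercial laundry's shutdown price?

Short-run supply begins at min AVC. From VC = 73x - 20x^2 + 2x^3, AVC = 73 - 20x + 2x^2.
At the minimum of AVC, MC = AVC. MC = 73 - 40x + 6x^2; setting MC = AVC gives 4x^2 - 20x = 0, so x = 5. min AVC = 23.
So the shutdown price is $23.

$23 per unit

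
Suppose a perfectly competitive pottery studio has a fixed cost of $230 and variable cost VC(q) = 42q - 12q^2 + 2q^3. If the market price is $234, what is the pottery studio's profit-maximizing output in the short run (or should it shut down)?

Variable cost is VC = 42q - 12q^2 + 2q^3, so AVC = VC/q = 42 - 12q + 2q^2 and MC = dTC/dq = 42 - 24q + 6q^2.
The AVC parabola has its vertex at q = 12/4 = 3, where AVC = 42 - 12·3 + 2·3^2 = $24.
Since P = $234 ≥ min AVC = $24, price covers variable cost and the firm should produce.
Solving P = MC: -192 - 24q + 6q^2 = 0 ⇒ q = -4 or 8. On the upward-sloping branch, q* = 8.
Check: AVC at q = 8 is $74 ≤ P, so revenue covers variable cost.
Profit = P·q − TC = 234·8 − 822 = $1050.

Produce at q = 8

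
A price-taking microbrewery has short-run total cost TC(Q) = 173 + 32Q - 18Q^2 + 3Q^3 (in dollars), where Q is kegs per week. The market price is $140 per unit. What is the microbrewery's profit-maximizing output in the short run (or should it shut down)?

Strip out fixed cost: VC = 32Q - 18Q^2 + 3Q^3. Then AVC = 32 - 18Q + 3Q^2 and MC = 32 - 36Q + 9Q^2.
AVC is minimized where dAVC/dQ = -18 + 6Q = 0, at Q = 3; min AVC = 32 - 18·3 + 3·3^2 = $5.
Because $140 ≥ $5, revenue can cover variable cost; the firm operates.
P = MC gives -108 - 36Q + 9Q^2 = 0, with roots -2 and 6. Take the larger (rising MC): Q* = 6.
Check: AVC at Q = 6 is $32 ≤ P, so revenue covers variable cost.
Profit = P·Q − TC = 140·6 − 365 = $475.

Produce at Q = 6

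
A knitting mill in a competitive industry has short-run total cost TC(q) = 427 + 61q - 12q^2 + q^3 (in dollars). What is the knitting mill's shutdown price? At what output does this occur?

The shutdown price is the minimum of AVC. VC = 61q - 12q^2 + q^3, so AVC = 61 - 12q + q^2.
dAVC/dq = -12 + 2q = 0 gives q = 6. min AVC = 61 - 12·6 + 6^2 = 25.
So the shutdown price is $25.

$25 per unit, at q = 6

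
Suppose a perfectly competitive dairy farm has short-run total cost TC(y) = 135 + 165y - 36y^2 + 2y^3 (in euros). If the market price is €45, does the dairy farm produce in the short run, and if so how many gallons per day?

From TC, MC = TC'(y) = 165 - 72y + 6y^2 and AVC = VC/y = 165 - 36y + 2y^2.
AVC hits its minimum where MC = AVC, at y = 9, giving min AVC = 165 - 36·9 + 2·9^2 = €3.
Because €45 ≥ €3, revenue can cover variable cost; the firm operates.
Set P = MC: 45 = 165 - 72y + 6y^2 → 120 - 72y + 6y^2 = 0. The roots are y = 2 and y = 10; the profit-maximizing output is on the rising part of MC, so y* = 10.
Check: AVC at y = 10 is €5 ≤ P, so revenue covers variable cost.
Profit = P·y − TC = 45·10 − 185 = €265.

Produce at y = 10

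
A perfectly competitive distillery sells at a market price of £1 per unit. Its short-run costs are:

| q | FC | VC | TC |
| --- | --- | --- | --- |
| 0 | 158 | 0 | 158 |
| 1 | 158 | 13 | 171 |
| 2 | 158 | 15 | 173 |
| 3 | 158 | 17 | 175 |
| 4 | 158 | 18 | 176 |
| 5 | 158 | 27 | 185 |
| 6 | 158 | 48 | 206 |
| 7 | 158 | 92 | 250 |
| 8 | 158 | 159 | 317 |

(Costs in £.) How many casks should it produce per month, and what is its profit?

Profit at each row (π = 1q − TC): q=0: -158; q=1: -170; q=2: -171; q=3: -172; q=4: -172; q=5: -180; q=6: -200; q=7: -243; q=8: -309.
Profit is highest at q = 0. Equivalently, the lowest AVC in the table is 18/4 ≈ £4.50 at q = 4, and P = £1 falls below it — price never covers variable cost, so the firm shuts down and loses only its fixed cost.

q = 0 (shut down); profit = -£158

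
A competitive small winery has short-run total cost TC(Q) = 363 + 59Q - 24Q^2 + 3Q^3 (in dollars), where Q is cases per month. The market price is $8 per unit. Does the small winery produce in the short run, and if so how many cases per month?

Shut down

From TC, MC = TC'(Q) = 59 - 48Q + 9Q^2 and AVC = VC/Q = 59 - 24Q + 3Q^2.
AVC is minimized where dAVC/dQ = -24 + 6Q = 0, at Q = 4; min AVC = 59 - 24·4 + 3·4^2 = $11.
Since P = $8 < min AVC = $11, price fails to cover variable cost at any output.
Shutting down limits the loss to fixed cost, $363.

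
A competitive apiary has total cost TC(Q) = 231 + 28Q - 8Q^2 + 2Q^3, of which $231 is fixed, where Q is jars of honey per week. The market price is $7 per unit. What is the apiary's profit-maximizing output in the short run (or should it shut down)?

Strip out fixed cost: VC = 28Q - 8Q^2 + 2Q^3. Then AVC = 28 - 8Q + 2Q^2 and MC = 28 - 16Q + 6Q^2.
AVC hits its minimum where MC = AVC, at Q = 2, giving min AVC = 28 - 8·2 + 2·2^2 = $20.
With P < min AVC ($7 < $20), every unit sold adds to the loss.
The firm minimizes its loss by shutting down and losing only its fixed cost of $231.

Shut down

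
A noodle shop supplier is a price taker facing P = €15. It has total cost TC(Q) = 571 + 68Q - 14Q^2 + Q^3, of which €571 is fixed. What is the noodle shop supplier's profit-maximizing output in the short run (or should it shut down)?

Shut down

From TC, MC = TC'(Q) = 68 - 28Q + 3Q^2 and AVC = VC/Q = 68 - 14Q + Q^2.
The AVC parabola has its vertex at Q = 14/2 = 7, where AVC = 68 - 14·7 + 7^2 = €19.
Since P = €15 < min AVC = €19, price fails to cover variable cost at any output.
Shutting down limits the loss to fixed cost, €571.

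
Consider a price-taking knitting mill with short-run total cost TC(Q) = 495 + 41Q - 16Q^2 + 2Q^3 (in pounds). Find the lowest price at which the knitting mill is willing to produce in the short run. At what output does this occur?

The shutdown price is the minimum of AVC. VC = 41Q - 16Q^2 + 2Q^3, so AVC = 41 - 16Q + 2Q^2.
At the minimum of AVC, MC = AVC. MC = 41 - 32Q + 6Q^2; setting MC = AVC gives 4Q^2 - 16Q = 0, so Q = 4. min AVC = 9.
For P < £9 the firm produces nothing.

£9 per unit, at Q = 4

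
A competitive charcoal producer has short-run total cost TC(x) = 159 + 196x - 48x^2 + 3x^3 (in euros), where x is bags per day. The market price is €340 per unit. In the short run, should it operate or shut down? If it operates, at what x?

Produce at x = 12

From TC, MC = TC'(x) = 196 - 96x + 9x^2 and AVC = VC/x = 196 - 48x + 3x^2.
The AVC parabola has its vertex at x = 48/6 = 8, where AVC = 196 - 48·8 + 3·8^2 = €4.
P = €340 exceeds min AVC = €4, so the firm stays open.
Set P = MC: 340 = 196 - 96x + 9x^2 → -144 - 96x + 9x^2 = 0. The roots are x = -4/3 and x = 12; the profit-maximizing output is on the rising part of MC, so x* = 12.
Check: AVC at x = 12 is €52 ≤ P, so revenue covers variable cost.
Profit = P·x − TC = 340·12 − 783 = €3297.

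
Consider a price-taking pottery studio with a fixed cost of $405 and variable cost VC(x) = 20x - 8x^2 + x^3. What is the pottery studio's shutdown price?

The firm shuts down when price falls below the minimum of average variable cost. AVC = VC/x = 20 - 8x + x^2.
At the minimum of AVC, MC = AVC. MC = 20 - 16x + 3x^2; setting MC = AVC gives 2x^2 - 8x = 0, so x = 4. min AVC = 4.
So the shutdown price is $4.

$4 per unit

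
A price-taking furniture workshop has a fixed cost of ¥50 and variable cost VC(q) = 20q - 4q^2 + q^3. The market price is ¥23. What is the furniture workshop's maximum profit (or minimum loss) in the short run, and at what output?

Profit = -¥32 at q = 3

AVC = 20 - 4q + q^2; min AVC = ¥16 at q = 2. Since P = ¥23 ≥ min AVC, the firm produces.
With MC = 20 - 8q + 3q^2, P = MC on the upward-sloping part at q* = 3.
TR = 23·3 = 69. TC = 50 + 51 = 101. Profit = 69 − 101 = -¥32.
Shutting down would mean losing the fixed cost of ¥50, so operating at a loss of ¥32 is better by ¥18.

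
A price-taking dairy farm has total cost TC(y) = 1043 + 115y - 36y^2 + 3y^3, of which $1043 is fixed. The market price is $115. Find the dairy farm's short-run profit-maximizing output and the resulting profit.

AVC = 115 - 36y + 3y^2; min AVC = $7 at y = 6. Since P = $115 ≥ min AVC, the firm produces.
MC = 115 - 72y + 9y^2. Setting P = MC and taking the root on the rising branch gives y* = 8.
TR = 115·8 = 920. TC = 1043 + 152 = 1195. Profit = 920 − 1195 = -$275.
Shutting down would mean losing the fixed cost of $1043, so operating at a loss of $275 is better by $768.

Profit = -$275 at y = 8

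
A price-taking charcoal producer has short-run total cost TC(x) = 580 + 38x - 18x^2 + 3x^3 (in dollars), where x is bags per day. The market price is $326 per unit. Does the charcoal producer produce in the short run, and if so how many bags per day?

Strip out fixed cost: VC = 38x - 18x^2 + 3x^3. Then AVC = 38 - 18x + 3x^2 and MC = 38 - 36x + 9x^2.
The AVC parabola has its vertex at x = 18/6 = 3, where AVC = 38 - 18·3 + 3·3^2 = $11.
P = $326 exceeds min AVC = $11, so the firm stays open.
Set P = MC: 326 = 38 - 36x + 9x^2 → -288 - 36x + 9x^2 = 0. The roots are x = -4 and x = 8; the profit-maximizing output is on the rising part of MC, so x* = 8.
Check: AVC at x = 8 is $86 ≤ P, so revenue covers variable cost.
Profit = P·x − TC = 326·8 − 1268 = $1340.

Produce at x = 8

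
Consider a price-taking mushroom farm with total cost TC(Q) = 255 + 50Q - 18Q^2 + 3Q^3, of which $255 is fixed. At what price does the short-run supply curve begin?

$23 per unit

The shutdown price is the minimum of AVC. VC = 50Q - 18Q^2 + 3Q^3, so AVC = 50 - 18Q + 3Q^2.
dAVC/dQ = -18 + 6Q = 0 gives Q = 3. min AVC = 50 - 18·3 + 3·3^2 = 23.
The firm shuts down for any P below $23.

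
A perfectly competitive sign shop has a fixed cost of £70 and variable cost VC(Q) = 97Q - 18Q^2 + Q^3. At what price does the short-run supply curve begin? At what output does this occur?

£16 per unit, at Q = 9

The shutdown price is the minimum of AVC. VC = 97Q - 18Q^2 + Q^3, so AVC = 97 - 18Q + Q^2.
At the minimum of AVC, MC = AVC. MC = 97 - 36Q + 3Q^2; setting MC = AVC gives 2Q^2 - 18Q = 0, so Q = 9. min AVC = 16.
For P < £16 the firm produces nothing.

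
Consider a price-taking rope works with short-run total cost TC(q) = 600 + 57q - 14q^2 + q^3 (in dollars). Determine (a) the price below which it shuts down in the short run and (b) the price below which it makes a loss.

Shutdown price = min AVC. AVC = 57 - 14q + q^2, with vertex at q = 7 and minimum $8.
ATC = 600/q + 57 - 14q + q^2. Setting dATC/dq = −600/q^2 − 14 + 2q = 0 gives q = 10 (since 2·10^3 − 14·10^2 = 600).
min ATC = 600/10 + 57 − 14·10 + 10^2 = $77. That is the break-even price.
For $8 ≤ P < $77 the firm produces at a loss; below $8 it shuts down.

Shutdown price = $8; break-even price = $77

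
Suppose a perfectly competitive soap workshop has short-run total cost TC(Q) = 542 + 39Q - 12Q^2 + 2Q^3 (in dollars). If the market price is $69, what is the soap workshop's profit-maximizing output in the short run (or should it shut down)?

Produce at Q = 5

Variable cost is VC = 39Q - 12Q^2 + 2Q^3, so AVC = VC/Q = 39 - 12Q + 2Q^2 and MC = dTC/dQ = 39 - 24Q + 6Q^2.
AVC is minimized where dAVC/dQ = -12 + 4Q = 0, at Q = 3; min AVC = 39 - 12·3 + 2·3^2 = $21.
Since P = $69 ≥ min AVC = $21, price covers variable cost and the firm should produce.
Set P = MC: 69 = 39 - 24Q + 6Q^2 → -30 - 24Q + 6Q^2 = 0. The roots are Q = -1 and Q = 5; the profit-maximizing output is on the rising part of MC, so Q* = 5.
Check: AVC at Q = 5 is $29 ≤ P, so revenue covers variable cost.
Profit = P·Q − TC = 69·5 − 687 = -$342, a loss, but smaller than the $542 fixed cost the firm would lose by shutting down.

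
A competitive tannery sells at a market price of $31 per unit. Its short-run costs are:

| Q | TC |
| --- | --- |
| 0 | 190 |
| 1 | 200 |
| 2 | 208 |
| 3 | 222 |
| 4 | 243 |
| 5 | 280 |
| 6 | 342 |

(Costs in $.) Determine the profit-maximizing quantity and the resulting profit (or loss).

Q = 4; profit = -$119

Profit at each row (π = 31Q − TC): Q=0: -190; Q=1: -169; Q=2: -146; Q=3: -129; Q=4: -119; Q=5: -125; Q=6: -156.
Profit is maximized at Q = 4. AVC there is 53/4 = $13.25 ≤ P, so producing beats shutting down (which would give -$190).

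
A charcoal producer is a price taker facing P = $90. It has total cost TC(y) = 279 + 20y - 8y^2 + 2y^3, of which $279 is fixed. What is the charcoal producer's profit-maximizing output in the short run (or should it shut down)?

From TC, MC = TC'(y) = 20 - 16y + 6y^2 and AVC = VC/y = 20 - 8y + 2y^2.
AVC hits its minimum where MC = AVC, at y = 2, giving min AVC = 20 - 8·2 + 2·2^2 = $12.
Because $90 ≥ $12, revenue can cover variable cost; the firm operates.
P = MC gives -70 - 16y + 6y^2 = 0, with roots -7/3 and 5. Take the larger (rising MC): y* = 5.
Check: AVC at y = 5 is $30 ≤ P, so revenue covers variable cost.
Profit = P·y − TC = 90·5 − 429 = $21.

Produce at y = 5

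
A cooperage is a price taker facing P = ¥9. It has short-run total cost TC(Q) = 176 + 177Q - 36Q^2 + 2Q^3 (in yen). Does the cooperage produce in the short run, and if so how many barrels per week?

Shut down

Variable cost is VC = 177Q - 36Q^2 + 2Q^3, so AVC = VC/Q = 177 - 36Q + 2Q^2 and MC = dTC/dQ = 177 - 72Q + 6Q^2.
The AVC parabola has its vertex at Q = 36/4 = 9, where AVC = 177 - 36·9 + 2·9^2 = ¥15.
Since P = ¥9 < min AVC = ¥15, price fails to cover variable cost at any output.
Shutting down limits the loss to fixed cost, ¥176.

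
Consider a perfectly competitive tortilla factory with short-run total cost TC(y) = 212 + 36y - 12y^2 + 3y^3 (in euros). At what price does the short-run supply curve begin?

€24 per unit

The firm shuts down when price falls below the minimum of average variable cost. AVC = VC/y = 36 - 12y + 3y^2.
dAVC/dy = -12 + 6y = 0 gives y = 2. min AVC = 36 - 12·2 + 3·2^2 = 24.
The firm shuts down for any P below €24.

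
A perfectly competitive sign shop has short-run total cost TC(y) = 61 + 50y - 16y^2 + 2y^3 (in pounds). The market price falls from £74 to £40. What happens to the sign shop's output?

MC = 50 - 32y + 6y^2; the shutdown threshold is min AVC = £18 (at y = 4).
With P = £74 above the shutdown price, P = MC gives y = 6.
At P = £40 ≥ min AVC, set P = MC: y = 5. The firm stays open but cuts output.

Output falls from 6 to 5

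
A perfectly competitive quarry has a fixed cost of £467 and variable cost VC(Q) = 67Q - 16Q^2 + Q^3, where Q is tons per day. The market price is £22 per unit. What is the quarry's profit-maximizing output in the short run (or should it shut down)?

From TC, MC = TC'(Q) = 67 - 32Q + 3Q^2 and AVC = VC/Q = 67 - 16Q + Q^2.
AVC is minimized where dAVC/dQ = -16 + 2Q = 0, at Q = 8; min AVC = 67 - 16·8 + 8^2 = £3.
P = £22 exceeds min AVC = £3, so the firm stays open.
Solving P = MC: 45 - 32Q + 3Q^2 = 0 ⇒ Q = 5/3 or 9. On the upward-sloping branch, Q* = 9.
Check: AVC at Q = 9 is £4 ≤ P, so revenue covers variable cost.
Profit = P·Q − TC = 22·9 − 503 = -£305, a loss, but smaller than the £467 fixed cost the firm would lose by shutting down.

Produce at Q = 9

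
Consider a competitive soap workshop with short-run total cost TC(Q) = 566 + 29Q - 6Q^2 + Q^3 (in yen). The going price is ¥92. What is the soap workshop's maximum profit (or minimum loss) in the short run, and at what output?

AVC = 29 - 6Q + Q^2 has its minimum ¥20 at Q = 3; price ¥92 clears that bar, so the firm operates.
MC = 29 - 12Q + 3Q^2. Setting P = MC and taking the root on the rising branch gives Q* = 7.
TR = 92·7 = 644. TC = 566 + 252 = 818. Profit = 644 − 818 = -¥174.
That loss of ¥174 beats the ¥566 the firm would lose by shutting down; producing recovers ¥392 of fixed cost.

Profit = -¥174 at Q = 7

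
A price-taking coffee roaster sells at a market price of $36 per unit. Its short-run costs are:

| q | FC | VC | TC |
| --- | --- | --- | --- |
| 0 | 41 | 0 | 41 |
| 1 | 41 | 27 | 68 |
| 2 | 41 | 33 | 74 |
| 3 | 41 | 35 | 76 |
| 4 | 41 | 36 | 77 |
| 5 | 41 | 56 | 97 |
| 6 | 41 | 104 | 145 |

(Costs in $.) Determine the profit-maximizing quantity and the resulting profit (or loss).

q = 5; profit = $83

Profit at each row (π = 36q − TC): q=0: -41; q=1: -32; q=2: -2; q=3: 32; q=4: 67; q=5: 83; q=6: 71.
Profit is maximized at q = 5. AVC there is 56/5 = $11.20 ≤ P, so producing beats shutting down (which would give -$41).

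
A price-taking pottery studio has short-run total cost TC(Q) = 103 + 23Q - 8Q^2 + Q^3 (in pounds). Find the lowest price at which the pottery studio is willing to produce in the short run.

£7 per unit

The firm shuts down when price falls below the minimum of average variable cost. AVC = VC/Q = 23 - 8Q + Q^2.
dAVC/dQ = -8 + 2Q = 0 gives Q = 4. min AVC = 23 - 8·4 + 4^2 = 7.
So the shutdown price is £7.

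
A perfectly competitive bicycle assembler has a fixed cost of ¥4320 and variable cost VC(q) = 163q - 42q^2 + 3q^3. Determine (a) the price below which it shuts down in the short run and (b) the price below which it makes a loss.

Shutdown price = ¥16; break-even price = ¥451

Shutdown price = min AVC. AVC = 163 - 42q + 3q^2, with vertex at q = 7 and minimum ¥16.
ATC = 4320/q + 163 - 42q + 3q^2. Setting dATC/dq = −4320/q^2 − 42 + 6q = 0 gives q = 12 (since 6·12^3 − 42·12^2 = 4320).
min ATC = 4320/12 + 163 − 42·12 + 3·12^2 = ¥451. That is the break-even price.
Between these two prices the firm operates at a loss; above ¥451 it earns a profit.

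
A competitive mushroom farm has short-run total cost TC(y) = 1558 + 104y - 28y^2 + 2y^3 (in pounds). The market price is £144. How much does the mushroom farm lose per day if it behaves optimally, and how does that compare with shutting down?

AVC = 104 - 28y + 2y^2; min AVC = £6 at y = 7. Since P = £144 ≥ min AVC, the firm produces.
MC = 104 - 56y + 6y^2. Setting P = MC and taking the root on the rising branch gives y* = 10.
TR = 144·10 = 1440. TC = 1558 + 240 = 1798. Profit = 1440 − 1798 = -£358.
By producing, the firm covers all variable cost plus £1200 of fixed cost; shutting down would lose the full £1558.

Profit = -£358 at y = 10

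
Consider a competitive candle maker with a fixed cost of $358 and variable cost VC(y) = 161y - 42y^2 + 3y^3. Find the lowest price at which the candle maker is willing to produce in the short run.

The shutdown price is the minimum of AVC. VC = 161y - 42y^2 + 3y^3, so AVC = 161 - 42y + 3y^2.
dAVC/dy = -42 + 6y = 0 gives y = 7. min AVC = 161 - 42·7 + 3·7^2 = 14.
For P < $14 the firm produces nothing.

$14 per unit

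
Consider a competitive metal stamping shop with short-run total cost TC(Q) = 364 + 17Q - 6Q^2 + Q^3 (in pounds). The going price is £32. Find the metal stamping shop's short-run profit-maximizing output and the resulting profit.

AVC = 17 - 6Q + Q^2 has its minimum £8 at Q = 3; price £32 clears that bar, so the firm operates.
With MC = 17 - 12Q + 3Q^2, P = MC on the upward-sloping part at Q* = 5.
TR = 32·5 = 160. TC = 364 + 60 = 424. Profit = 160 − 424 = -£264.
By producing, the firm covers all variable cost plus £100 of fixed cost; shutting down would lose the full £364.

Profit = -£264 at Q = 5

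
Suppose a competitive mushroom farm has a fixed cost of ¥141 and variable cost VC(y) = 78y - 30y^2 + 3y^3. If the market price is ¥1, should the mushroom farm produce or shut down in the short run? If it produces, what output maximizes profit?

From TC, MC = TC'(y) = 78 - 60y + 9y^2 and AVC = VC/y = 78 - 30y + 3y^2.
AVC hits its minimum where MC = AVC, at y = 5, giving min AVC = 78 - 30·5 + 3·5^2 = ¥3.
P = ¥1 lies below min AVC = ¥3; no output level covers variable cost.
The firm minimizes its loss by shutting down and losing only its fixed cost of ¥141.

Shut down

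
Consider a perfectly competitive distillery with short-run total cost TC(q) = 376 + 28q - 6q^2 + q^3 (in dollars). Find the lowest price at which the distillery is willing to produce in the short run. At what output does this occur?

The shutdown price is the minimum of AVC. VC = 28q - 6q^2 + q^3, so AVC = 28 - 6q + q^2.
At the minimum of AVC, MC = AVC. MC = 28 - 12q + 3q^2; setting MC = AVC gives 2q^2 - 6q = 0, so q = 3. min AVC = 19.
For P < $19 the firm produces nothing.

$19 per unit, at q = 3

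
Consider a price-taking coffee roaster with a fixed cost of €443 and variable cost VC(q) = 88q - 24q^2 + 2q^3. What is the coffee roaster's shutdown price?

Short-run supply begins at min AVC. From VC = 88q - 24q^2 + 2q^3, AVC = 88 - 24q + 2q^2.
At the minimum of AVC, MC = AVC. MC = 88 - 48q + 6q^2; setting MC = AVC gives 4q^2 - 24q = 0, so q = 6. min AVC = 16.
For P < €16 the firm produces nothing.

€16 per unit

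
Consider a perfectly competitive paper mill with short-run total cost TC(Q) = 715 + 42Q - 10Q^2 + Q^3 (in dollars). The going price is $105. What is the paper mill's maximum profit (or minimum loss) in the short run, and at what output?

Profit = -$67 at Q = 9

AVC = 42 - 10Q + Q^2 has its minimum $17 at Q = 5; price $105 clears that bar, so the firm operates.
MC = 42 - 20Q + 3Q^2. Setting P = MC and taking the root on the rising branch gives Q* = 9.
TR = 105·9 = 945. TC = 715 + 297 = 1012. Profit = 945 − 1012 = -$67.
By producing, the firm covers all variable cost plus $648 of fixed cost; shutting down would lose the full $715.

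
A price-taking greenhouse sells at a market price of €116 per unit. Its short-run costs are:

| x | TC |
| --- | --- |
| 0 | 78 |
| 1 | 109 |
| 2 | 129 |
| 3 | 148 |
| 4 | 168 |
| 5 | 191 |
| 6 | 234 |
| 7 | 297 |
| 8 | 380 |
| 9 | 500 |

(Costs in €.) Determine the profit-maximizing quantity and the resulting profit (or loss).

x = 8; profit = €548

Tabulate TR − TC: x=0: -78; x=1: 7; x=2: 103; x=3: 200; x=4: 296; x=5: 389; x=6: 462; x=7: 515; x=8: 548; x=9: 544.
Profit is maximized at x = 8. AVC there is 302/8 = €37.75 ≤ P, so producing beats shutting down (which would give -€78).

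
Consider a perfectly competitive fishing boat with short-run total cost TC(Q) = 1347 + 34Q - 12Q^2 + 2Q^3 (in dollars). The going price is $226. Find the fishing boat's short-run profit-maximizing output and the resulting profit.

AVC = 34 - 12Q + 2Q^2; min AVC = $16 at Q = 3. Since P = $226 ≥ min AVC, the firm produces.
With MC = 34 - 24Q + 6Q^2, P = MC on the upward-sloping part at Q* = 8.
TR = 226·8 = 1808. TC = 1347 + 528 = 1875. Profit = 1808 − 1875 = -$67.
That loss of $67 beats the $1347 the firm would lose by shutting down; producing recovers $1280 of fixed cost.

Profit = -$67 at Q = 8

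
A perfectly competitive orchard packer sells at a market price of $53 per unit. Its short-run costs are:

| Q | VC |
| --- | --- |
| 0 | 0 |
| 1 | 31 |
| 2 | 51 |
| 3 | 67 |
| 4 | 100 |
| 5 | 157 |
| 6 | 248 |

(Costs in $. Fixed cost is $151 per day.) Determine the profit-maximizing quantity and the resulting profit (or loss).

Q = 4; profit = -$39

Compute π = P·Q − TC at each output: Q=0: -151; Q=1: -129; Q=2: -96; Q=3: -59; Q=4: -39; Q=5: -43; Q=6: -81.
Profit is maximized at Q = 4. AVC there is 100/4 = $25 ≤ P, so producing beats shutting down (which would give -$151).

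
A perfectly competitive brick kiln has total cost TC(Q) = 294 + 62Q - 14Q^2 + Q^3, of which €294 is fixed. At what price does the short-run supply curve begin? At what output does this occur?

The shutdown price is the minimum of AVC. VC = 62Q - 14Q^2 + Q^3, so AVC = 62 - 14Q + Q^2.
dAVC/dQ = -14 + 2Q = 0 gives Q = 7. min AVC = 62 - 14·7 + 7^2 = 13.
The firm shuts down for any P below €13.

€13 per unit, at Q = 7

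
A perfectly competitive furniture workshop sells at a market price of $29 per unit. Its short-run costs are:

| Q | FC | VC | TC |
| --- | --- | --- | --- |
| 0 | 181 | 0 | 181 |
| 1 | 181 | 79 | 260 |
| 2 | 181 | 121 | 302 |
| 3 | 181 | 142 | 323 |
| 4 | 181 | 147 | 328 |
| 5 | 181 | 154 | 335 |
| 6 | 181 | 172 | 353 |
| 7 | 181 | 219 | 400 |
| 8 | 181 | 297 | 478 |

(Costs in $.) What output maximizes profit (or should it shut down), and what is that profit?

Q = 6; profit = -$179

Compute π = P·Q − TC at each output: Q=0: -181; Q=1: -231; Q=2: -244; Q=3: -236; Q=4: -212; Q=5: -190; Q=6: -179; Q=7: -197; Q=8: -246.
Profit is maximized at Q = 6. AVC there is 172/6 = $28.67 ≤ P, so producing beats shutting down (which would give -$181).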